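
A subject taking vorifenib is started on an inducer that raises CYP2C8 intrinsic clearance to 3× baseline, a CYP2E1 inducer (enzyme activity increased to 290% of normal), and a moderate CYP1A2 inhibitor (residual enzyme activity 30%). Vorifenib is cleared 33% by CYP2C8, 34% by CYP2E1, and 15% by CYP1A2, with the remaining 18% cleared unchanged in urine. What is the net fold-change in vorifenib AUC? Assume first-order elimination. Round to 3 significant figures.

0.454

The CYP2C8 pathway (33% of clearance) rises to 3× activity: 0.33 × 3 = 0.99.
The CYP2E1 pathway (34% of clearance) increases to 2.9× activity: 0.34 × 2.9 = 0.986.
The CYP1A2 pathway (15% of clearance) falls to 0.3× activity: 0.15 × 0.3 = 0.045.
Non-CYP routes (18%) are unchanged.
New clearance relative to baseline: 0.99 + 0.986 + 0.045 + 0.18 = 2.201.
Net AUC ratio = 1 / 2.201 = 0.454.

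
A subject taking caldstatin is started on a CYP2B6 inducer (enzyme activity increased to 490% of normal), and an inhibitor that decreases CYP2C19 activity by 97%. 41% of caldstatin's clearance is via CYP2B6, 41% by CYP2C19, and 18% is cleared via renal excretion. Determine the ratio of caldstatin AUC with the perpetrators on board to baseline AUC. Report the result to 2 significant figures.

0.45

CYP2B6: 0.41 × 4.9 = 2.009
CYP2C19: 0.41 × 0.03 = 0.0123
Other: 0.18 (unchanged)
New clearance relative to baseline: 2.009 + 0.0123 + 0.18 = 2.2013.
AUC ∝ 1/CL: fold-change = 1 / 2.2013 = 0.45.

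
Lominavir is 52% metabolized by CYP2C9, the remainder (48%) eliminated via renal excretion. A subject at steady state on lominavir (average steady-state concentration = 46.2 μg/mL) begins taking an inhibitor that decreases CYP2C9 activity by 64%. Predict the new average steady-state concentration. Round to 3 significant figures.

The CYP2C9 pathway (52% of clearance) is reduced to 0.36× activity: 0.52 × 0.36 = 0.1872.
The remaining 48% of clearance is unaffected.
CL_new/CL_old = 0.1872 + 0.48 = 0.6672.
New average steady-state concentration = baseline ÷ relative clearance = 46.2 / 0.6672 = 69.2 μg/mL.

69.2 μg/mL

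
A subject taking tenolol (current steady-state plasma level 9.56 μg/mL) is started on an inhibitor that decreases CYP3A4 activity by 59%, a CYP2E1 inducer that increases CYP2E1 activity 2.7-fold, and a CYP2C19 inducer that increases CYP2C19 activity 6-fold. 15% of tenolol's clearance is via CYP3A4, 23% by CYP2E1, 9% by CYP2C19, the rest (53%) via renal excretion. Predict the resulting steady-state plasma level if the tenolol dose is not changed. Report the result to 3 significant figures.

CYP3A4: 0.15 × 0.41 = 0.0615
CYP2E1: 0.23 × 2.7 = 0.621
CYP2C19: 0.09 × 6 = 0.54
Other: 0.53 (unchanged)
CL_new/CL_old = 0.0615 + 0.621 + 0.54 + 0.53 = 1.7525.
New steady-state plasma level = 9.56 / 1.7525 = 5.46 μg/mL (concentration scales inversely with clearance).

5.46 μg/mL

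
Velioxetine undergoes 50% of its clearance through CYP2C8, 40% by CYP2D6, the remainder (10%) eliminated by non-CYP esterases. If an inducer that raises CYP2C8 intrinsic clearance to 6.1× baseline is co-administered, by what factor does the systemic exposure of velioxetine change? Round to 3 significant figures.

The CYP2C8 pathway (50% of clearance) rises to 6.1× activity: 0.5 × 6.1 = 3.05.
CYP2D6 (40%) and the residual 10% are unaffected.
New clearance relative to baseline: 3.05 + 0.4 + 0.1 = 3.55.
Since systemic exposure ∝ 1/CL, the ratio is 1 / 3.55 = 0.282.

0.282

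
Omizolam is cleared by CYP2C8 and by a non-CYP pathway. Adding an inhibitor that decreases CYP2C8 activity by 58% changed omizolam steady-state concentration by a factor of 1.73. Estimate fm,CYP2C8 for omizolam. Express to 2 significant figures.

0.73

Call the CYP2C8 fraction fm. After the interaction, CL_new/CL_old = fm × 0.42 + (1 − fm).
Steady-state concentration ratio = 1 / (new CL fraction), so new CL fraction = 1 / 1.73 = 0.578.
fm × 0.42 + 1 − fm = 0.578  ⇒  fm × (0.42 − 1) = −0.422  ⇒  fm = 0.73.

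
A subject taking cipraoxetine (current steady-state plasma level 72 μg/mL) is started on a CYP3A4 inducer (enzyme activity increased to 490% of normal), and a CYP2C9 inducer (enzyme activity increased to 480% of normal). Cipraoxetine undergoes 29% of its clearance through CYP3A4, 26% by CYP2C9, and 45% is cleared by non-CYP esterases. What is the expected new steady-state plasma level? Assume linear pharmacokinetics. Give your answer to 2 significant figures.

23 μg/mL

The CYP3A4 pathway (29% of clearance) rises to 4.9× activity: 0.29 × 4.9 = 1.421.
The CYP2C9 pathway (26% of clearance) is boosted to 4.8× activity: 0.26 × 4.8 = 1.248.
The remaining 45% of clearance is unaffected.
Relative clearance = 1.421 + 1.248 + 0.45 = 3.119.
Steady-state plasma level ∝ 1/CL: new value = 72 / 3.119 = 23 μg/mL.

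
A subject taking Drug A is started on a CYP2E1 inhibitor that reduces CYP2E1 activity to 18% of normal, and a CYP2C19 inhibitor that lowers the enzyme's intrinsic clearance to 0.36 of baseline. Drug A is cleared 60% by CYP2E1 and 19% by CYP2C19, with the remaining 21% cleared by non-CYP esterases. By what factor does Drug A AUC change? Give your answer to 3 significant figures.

2.59

The CYP2E1 pathway (60% of clearance) is reduced to 0.18× activity: 0.6 × 0.18 = 0.108.
The CYP2C19 pathway (19% of clearance) is reduced to 0.36× activity: 0.19 × 0.36 = 0.0684.
Non-CYP routes (21%) are unchanged.
Relative clearance = 0.108 + 0.0684 + 0.21 = 0.3864.
AUC ∝ 1/CL: fold-change = 1 / 0.3864 = 2.59.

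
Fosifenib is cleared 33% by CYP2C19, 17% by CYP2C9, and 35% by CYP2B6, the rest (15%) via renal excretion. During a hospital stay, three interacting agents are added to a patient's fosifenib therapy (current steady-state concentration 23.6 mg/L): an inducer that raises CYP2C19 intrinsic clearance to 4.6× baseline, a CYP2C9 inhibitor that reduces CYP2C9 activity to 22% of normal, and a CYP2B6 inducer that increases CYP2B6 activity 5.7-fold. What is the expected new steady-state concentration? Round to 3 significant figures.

CYP2C19: 0.33 × 4.6 = 1.518
CYP2C9: 0.17 × 0.22 = 0.0374
CYP2B6: 0.35 × 5.7 = 1.995
Other: 0.15 (unchanged)
New clearance relative to baseline: 1.518 + 0.0374 + 1.995 + 0.15 = 3.7004.
Dividing the baseline by the relative clearance: 23.6 / 3.7004 = 6.38 mg/L.

6.38 mg/L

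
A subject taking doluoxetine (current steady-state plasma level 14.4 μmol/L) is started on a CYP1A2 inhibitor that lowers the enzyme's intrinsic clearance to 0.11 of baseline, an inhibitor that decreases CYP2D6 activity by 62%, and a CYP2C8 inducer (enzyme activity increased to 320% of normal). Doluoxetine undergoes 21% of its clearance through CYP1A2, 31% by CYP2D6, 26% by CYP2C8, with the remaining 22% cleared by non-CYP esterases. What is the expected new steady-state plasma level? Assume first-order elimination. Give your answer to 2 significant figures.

12 μmol/L

The CYP1A2 pathway (21% of clearance) drops to 0.11× activity: 0.21 × 0.11 = 0.0231.
The CYP2D6 pathway (31% of clearance) drops to 0.38× activity: 0.31 × 0.38 = 0.1178.
The CYP2C8 pathway (26% of clearance) increases to 3.2× activity: 0.26 × 3.2 = 0.832.
Non-CYP routes (22%) are unchanged.
Relative clearance = 0.0231 + 0.1178 + 0.832 + 0.22 = 1.1929.
Dividing the baseline by the relative clearance: 14.4 / 1.1929 = 12 μmol/L.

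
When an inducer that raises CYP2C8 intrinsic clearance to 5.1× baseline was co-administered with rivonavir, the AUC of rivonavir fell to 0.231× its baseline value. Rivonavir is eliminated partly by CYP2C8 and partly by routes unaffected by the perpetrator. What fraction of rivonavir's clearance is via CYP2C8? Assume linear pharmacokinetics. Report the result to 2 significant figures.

Let fm be the CYP2C8 fraction. New clearance relative to baseline = fm × 5.1 + (1 − fm).
AUC ratio = 1 / (new CL fraction), so new CL fraction = 1 / 0.231 = 4.329.
fm × 5.1 + 1 − fm = 4.329  ⇒  fm × (5.1 − 1) = 3.329  ⇒  fm = 0.81.

0.81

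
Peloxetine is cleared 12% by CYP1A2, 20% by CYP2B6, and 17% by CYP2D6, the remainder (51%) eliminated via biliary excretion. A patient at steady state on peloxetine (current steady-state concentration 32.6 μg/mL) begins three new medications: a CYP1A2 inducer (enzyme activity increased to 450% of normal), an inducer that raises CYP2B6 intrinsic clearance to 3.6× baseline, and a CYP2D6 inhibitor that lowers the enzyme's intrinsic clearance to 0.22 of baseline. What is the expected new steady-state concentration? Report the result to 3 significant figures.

18.0 μg/mL

CYP1A2: 0.12 × 4.5 = 0.54
CYP2B6: 0.2 × 3.6 = 0.72
CYP2D6: 0.17 × 0.22 = 0.0374
Other: 0.51 (unchanged)
New clearance relative to baseline: 0.54 + 0.72 + 0.0374 + 0.51 = 1.8074.
New steady-state concentration = 32.6 / 1.8074 = 18.0 μg/mL (concentration scales inversely with clearance).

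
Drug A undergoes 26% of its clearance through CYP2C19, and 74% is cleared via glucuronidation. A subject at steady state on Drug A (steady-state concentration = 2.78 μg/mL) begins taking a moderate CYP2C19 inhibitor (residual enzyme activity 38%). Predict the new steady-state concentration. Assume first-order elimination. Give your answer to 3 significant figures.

CYP2C19: 0.26 × 0.38 = 0.0988
Other: 0.74 (unchanged)
Relative clearance = 0.0988 + 0.74 = 0.8388.
With dosing unchanged, steady-state concentration scales as 1/CL: 2.78 / 0.8388 = 3.31 μg/mL.

3.31 μg/mL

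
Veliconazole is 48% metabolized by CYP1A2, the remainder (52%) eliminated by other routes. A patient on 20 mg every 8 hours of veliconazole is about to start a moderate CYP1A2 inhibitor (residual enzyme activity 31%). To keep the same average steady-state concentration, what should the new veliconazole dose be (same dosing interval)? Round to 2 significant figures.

13 mg

CYP1A2: 0.48 × 0.31 = 0.1488
Other: 0.52 (unchanged)
CL_new/CL_old = 0.1488 + 0.52 = 0.6688.
Css,avg = (dose rate)/CL, so holding Css fixed requires dose ∝ CL: 20 × 0.6688 = 13 mg.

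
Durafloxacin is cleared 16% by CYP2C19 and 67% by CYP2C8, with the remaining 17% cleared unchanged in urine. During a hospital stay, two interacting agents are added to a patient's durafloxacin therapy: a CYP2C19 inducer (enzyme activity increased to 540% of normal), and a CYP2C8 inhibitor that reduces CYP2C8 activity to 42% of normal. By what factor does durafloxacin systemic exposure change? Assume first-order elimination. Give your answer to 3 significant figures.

0.760

The CYP2C19 pathway (16% of clearance) rises to 5.4× activity: 0.16 × 5.4 = 0.864.
The CYP2C8 pathway (67% of clearance) drops to 0.42× activity: 0.67 × 0.42 = 0.2814.
The remaining 17% of clearance is unaffected.
Relative clearance = 0.864 + 0.2814 + 0.17 = 1.3154.
Net systemic exposure ratio = 1 / 1.3154 = 0.760.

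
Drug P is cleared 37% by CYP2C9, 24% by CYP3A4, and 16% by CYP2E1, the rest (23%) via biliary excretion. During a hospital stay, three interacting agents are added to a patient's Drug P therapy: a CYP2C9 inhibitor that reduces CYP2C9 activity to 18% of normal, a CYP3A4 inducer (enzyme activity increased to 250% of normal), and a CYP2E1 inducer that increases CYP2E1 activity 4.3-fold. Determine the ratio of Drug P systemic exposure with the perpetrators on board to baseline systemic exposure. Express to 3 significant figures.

0.631

The CYP2C9 pathway (37% of clearance) is reduced to 0.18× activity: 0.37 × 0.18 = 0.0666.
The CYP3A4 pathway (24% of clearance) is boosted to 2.5× activity: 0.24 × 2.5 = 0.6.
The CYP2E1 pathway (16% of clearance) rises to 4.3× activity: 0.16 × 4.3 = 0.688.
Non-CYP routes (23%) are unchanged.
Relative clearance = 0.0666 + 0.6 + 0.688 + 0.23 = 1.5846.
Systemic exposure ∝ 1/CL: fold-change = 1 / 1.5846 = 0.631.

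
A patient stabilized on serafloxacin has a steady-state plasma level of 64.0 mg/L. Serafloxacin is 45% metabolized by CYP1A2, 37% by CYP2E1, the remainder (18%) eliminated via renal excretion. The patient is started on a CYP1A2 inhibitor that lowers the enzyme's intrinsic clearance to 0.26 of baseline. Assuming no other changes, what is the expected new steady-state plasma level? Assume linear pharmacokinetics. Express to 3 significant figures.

The CYP1A2 pathway (45% of clearance) falls to 0.26× activity: 0.45 × 0.26 = 0.117.
CYP2E1 (37%) and the residual 18% are unaffected.
Relative clearance = 0.117 + 0.37 + 0.18 = 0.667.
New steady-state plasma level = baseline ÷ relative clearance = 64.0 / 0.667 = 96.0 mg/L.

96.0 mg/L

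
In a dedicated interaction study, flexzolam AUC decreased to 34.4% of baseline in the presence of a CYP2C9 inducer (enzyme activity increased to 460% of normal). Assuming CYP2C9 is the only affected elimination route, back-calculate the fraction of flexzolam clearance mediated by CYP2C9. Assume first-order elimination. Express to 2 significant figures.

Let fm be the CYP2C9 fraction. New clearance relative to baseline = fm × 4.6 + (1 − fm).
AUC ratio = 1 / (new CL fraction), so new CL fraction = 1 / 0.344 = 2.907.
fm × 4.6 + 1 − fm = 2.907  ⇒  fm × (4.6 − 1) = 1.907  ⇒  fm = 0.53.

0.53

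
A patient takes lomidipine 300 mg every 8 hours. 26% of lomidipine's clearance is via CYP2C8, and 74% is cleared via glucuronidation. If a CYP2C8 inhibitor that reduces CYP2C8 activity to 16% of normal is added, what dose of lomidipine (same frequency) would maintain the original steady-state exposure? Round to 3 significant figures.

234 mg

The CYP2C8 pathway (26% of clearance) drops to 0.16× activity: 0.26 × 0.16 = 0.0416.
The remaining 74% of clearance is unaffected.
New clearance relative to baseline: 0.0416 + 0.74 = 0.7816.
To maintain the same steady-state level, dose must scale with clearance: new dose = 300 × 0.7816 = 234 mg.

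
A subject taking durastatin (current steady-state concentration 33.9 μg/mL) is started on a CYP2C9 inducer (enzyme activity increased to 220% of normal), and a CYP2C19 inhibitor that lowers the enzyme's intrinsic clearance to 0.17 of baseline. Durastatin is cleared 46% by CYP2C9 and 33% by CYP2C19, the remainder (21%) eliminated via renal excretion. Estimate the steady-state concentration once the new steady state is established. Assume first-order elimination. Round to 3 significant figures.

26.5 μg/mL

The CYP2C9 pathway (46% of clearance) increases to 2.2× activity: 0.46 × 2.2 = 1.012.
The CYP2C19 pathway (33% of clearance) falls to 0.17× activity: 0.33 × 0.17 = 0.0561.
Non-CYP routes (21%) are unchanged.
CL_new/CL_old = 1.012 + 0.0561 + 0.21 = 1.2781.
Dividing the baseline by the relative clearance: 33.9 / 1.2781 = 26.5 μg/mL.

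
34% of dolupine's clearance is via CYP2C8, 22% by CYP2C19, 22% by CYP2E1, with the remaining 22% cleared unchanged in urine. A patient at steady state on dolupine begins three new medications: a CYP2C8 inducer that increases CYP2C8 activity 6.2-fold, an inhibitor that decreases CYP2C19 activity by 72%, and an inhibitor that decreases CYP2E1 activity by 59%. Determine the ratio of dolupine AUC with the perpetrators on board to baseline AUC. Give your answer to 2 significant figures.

0.40

The CYP2C8 pathway (34% of clearance) increases to 6.2× activity: 0.34 × 6.2 = 2.108.
The CYP2C19 pathway (22% of clearance) drops to 0.28× activity: 0.22 × 0.28 = 0.0616.
The CYP2E1 pathway (22% of clearance) falls to 0.41× activity: 0.22 × 0.41 = 0.0902.
The remaining 22% of clearance is unaffected.
Relative clearance = 2.108 + 0.0616 + 0.0902 + 0.22 = 2.4798.
Net AUC ratio = 1 / 2.4798 = 0.40.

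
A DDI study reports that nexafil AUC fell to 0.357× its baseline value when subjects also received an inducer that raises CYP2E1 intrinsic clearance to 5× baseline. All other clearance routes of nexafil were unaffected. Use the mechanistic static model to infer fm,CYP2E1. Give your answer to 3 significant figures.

0.450

Write x for the fraction cleared via CYP2E1. The observed AUC change means clearance rose to 1/0.357 = 2.801 of baseline.
Setting x·5 + (1 − x) = 2.801 and solving: x = (2.801 − 1)/(5 − 1) = 0.450.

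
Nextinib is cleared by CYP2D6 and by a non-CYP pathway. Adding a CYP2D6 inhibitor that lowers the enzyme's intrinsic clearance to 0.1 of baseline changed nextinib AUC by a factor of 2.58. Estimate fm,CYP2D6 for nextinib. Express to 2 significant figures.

Call the CYP2D6 fraction fm. After the interaction, CL_new/CL_old = fm × 0.1 + (1 − fm).
AUC ratio = 1 / (new CL fraction), so new CL fraction = 1 / 2.58 = 0.3876.
fm × 0.1 + 1 − fm = 0.3876  ⇒  fm × (0.1 − 1) = −0.6124  ⇒  fm = 0.68.

0.68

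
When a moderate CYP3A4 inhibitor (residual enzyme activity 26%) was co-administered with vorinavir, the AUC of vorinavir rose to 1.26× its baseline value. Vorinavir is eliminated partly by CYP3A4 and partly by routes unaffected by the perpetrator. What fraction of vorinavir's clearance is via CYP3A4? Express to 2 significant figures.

0.28

Call the CYP3A4 fraction fm. After the interaction, CL_new/CL_old = fm × 0.26 + (1 − fm).
AUC ratio = 1 / (new CL fraction), so new CL fraction = 1 / 1.26 = 0.7937.
fm × 0.26 + 1 − fm = 0.7937  ⇒  fm × (0.26 − 1) = −0.2063  ⇒  fm = 0.28.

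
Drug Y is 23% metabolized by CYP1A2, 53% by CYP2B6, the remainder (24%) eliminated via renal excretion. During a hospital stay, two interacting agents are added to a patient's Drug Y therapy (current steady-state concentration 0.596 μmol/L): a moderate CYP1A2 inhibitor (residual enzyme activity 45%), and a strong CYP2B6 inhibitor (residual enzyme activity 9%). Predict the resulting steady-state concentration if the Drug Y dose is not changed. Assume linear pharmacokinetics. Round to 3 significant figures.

The CYP1A2 pathway (23% of clearance) drops to 0.45× activity: 0.23 × 0.45 = 0.1035.
The CYP2B6 pathway (53% of clearance) falls to 0.09× activity: 0.53 × 0.09 = 0.0477.
The remaining 24% of clearance is unaffected.
New clearance relative to baseline: 0.1035 + 0.0477 + 0.24 = 0.3912.
New steady-state concentration = 0.596 / 0.3912 = 1.52 μmol/L (concentration scales inversely with clearance).

1.52 μmol/L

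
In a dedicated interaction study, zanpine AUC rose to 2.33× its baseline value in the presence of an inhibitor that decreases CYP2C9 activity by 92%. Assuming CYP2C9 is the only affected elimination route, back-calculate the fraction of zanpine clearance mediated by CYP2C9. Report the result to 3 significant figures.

Let fm be the CYP2C9 fraction. New clearance relative to baseline = fm × 0.08 + (1 − fm).
AUC ratio = 1 / (new CL fraction), so new CL fraction = 1 / 2.33 = 0.4292.
fm × 0.08 + 1 − fm = 0.4292  ⇒  fm × (0.08 − 1) = −0.5708  ⇒  fm = 0.620.

0.620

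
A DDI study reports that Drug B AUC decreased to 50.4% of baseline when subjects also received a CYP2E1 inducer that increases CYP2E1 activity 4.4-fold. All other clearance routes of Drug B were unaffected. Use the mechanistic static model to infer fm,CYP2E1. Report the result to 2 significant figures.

Let fm be the CYP2E1 fraction. New clearance relative to baseline = fm × 4.4 + (1 − fm).
AUC ratio = 1 / (new CL fraction), so new CL fraction = 1 / 0.504 = 1.984.
fm × 4.4 + 1 − fm = 1.984  ⇒  fm × (4.4 − 1) = 0.9841  ⇒  fm = 0.29.

0.29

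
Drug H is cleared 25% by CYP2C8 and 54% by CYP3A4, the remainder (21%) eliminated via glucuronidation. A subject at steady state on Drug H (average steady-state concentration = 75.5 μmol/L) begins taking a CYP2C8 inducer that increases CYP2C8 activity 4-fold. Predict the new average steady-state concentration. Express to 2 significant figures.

43 μmol/L

The CYP2C8 pathway (25% of clearance) rises to 4× activity: 0.25 × 4 = 1.
CYP3A4 (54%) and the residual 21% are unaffected.
New clearance relative to baseline: 1 + 0.54 + 0.21 = 1.75.
With dosing unchanged, average steady-state concentration scales as 1/CL: 75.5 / 1.75 = 43 μmol/L.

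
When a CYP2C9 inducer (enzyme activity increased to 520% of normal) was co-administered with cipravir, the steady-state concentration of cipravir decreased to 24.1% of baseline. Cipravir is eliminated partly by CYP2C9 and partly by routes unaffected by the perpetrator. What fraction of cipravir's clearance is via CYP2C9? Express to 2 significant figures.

CL'/CL = 1 / 0.241 = 4.149
5.2·fm + (1 − fm) = 4.149
fm = (4.149 − 1) / (5.2 − 1) = 0.75

0.75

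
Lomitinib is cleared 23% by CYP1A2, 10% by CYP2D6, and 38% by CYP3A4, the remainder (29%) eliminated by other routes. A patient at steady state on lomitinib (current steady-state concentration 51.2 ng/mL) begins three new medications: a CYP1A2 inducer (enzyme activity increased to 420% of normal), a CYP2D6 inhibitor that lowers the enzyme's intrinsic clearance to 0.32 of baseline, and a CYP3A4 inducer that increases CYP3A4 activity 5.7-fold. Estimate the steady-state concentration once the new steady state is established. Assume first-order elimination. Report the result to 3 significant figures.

14.8 ng/mL

The CYP1A2 pathway (23% of clearance) increases to 4.2× activity: 0.23 × 4.2 = 0.966.
The CYP2D6 pathway (10% of clearance) drops to 0.32× activity: 0.1 × 0.32 = 0.032.
The CYP3A4 pathway (38% of clearance) rises to 5.7× activity: 0.38 × 5.7 = 2.166.
Non-CYP routes (29%) are unchanged.
New clearance relative to baseline: 0.966 + 0.032 + 2.166 + 0.29 = 3.454.
New steady-state concentration = 51.2 / 3.454 = 14.8 ng/mL (concentration scales inversely with clearance).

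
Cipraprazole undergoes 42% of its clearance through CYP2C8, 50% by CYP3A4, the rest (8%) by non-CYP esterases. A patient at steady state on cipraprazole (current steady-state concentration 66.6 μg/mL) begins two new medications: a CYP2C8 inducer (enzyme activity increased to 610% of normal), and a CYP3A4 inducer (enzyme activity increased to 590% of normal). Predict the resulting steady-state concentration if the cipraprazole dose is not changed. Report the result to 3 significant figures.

11.9 μg/mL

The CYP2C8 pathway (42% of clearance) increases to 6.1× activity: 0.42 × 6.1 = 2.562.
The CYP3A4 pathway (50% of clearance) increases to 5.9× activity: 0.5 × 5.9 = 2.95.
The remaining 8% of clearance is unaffected.
New clearance relative to baseline: 2.562 + 2.95 + 0.08 = 5.592.
Dividing the baseline by the relative clearance: 66.6 / 5.592 = 11.9 μg/mL.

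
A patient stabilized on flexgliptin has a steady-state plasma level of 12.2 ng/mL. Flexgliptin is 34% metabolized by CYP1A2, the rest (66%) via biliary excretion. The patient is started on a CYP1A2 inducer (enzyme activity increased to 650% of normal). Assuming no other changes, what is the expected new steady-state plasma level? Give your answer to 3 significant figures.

4.25 ng/mL

The CYP1A2 pathway (34% of clearance) increases to 6.5× activity: 0.34 × 6.5 = 2.21.
The remaining 66% of clearance is unaffected.
Relative clearance = 2.21 + 0.66 = 2.87.
Steady-state plasma level ∝ 1/CL, so new value = 12.2 / 2.87 = 4.25 ng/mL.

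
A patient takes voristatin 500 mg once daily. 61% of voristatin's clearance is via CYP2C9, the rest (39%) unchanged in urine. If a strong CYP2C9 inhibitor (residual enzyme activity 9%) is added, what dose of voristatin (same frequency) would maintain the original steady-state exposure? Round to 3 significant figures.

CYP2C9: 0.61 × 0.09 = 0.0549
Other: 0.39 (unchanged)
New clearance relative to baseline: 0.0549 + 0.39 = 0.4449.
Exposure is unchanged when dose changes in proportion to clearance. New dose = 500 mg × 0.4449 = 222 mg.

222 mg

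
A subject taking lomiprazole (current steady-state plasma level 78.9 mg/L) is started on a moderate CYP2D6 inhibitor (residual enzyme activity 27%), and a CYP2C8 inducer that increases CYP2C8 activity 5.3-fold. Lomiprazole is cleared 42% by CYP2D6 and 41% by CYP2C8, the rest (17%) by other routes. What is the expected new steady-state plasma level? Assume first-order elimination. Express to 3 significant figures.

The CYP2D6 pathway (42% of clearance) falls to 0.27× activity: 0.42 × 0.27 = 0.1134.
The CYP2C8 pathway (41% of clearance) rises to 5.3× activity: 0.41 × 5.3 = 2.173.
The remaining 17% of clearance is unaffected.
CL_new/CL_old = 0.1134 + 2.173 + 0.17 = 2.4564.
New steady-state plasma level = 78.9 / 2.4564 = 32.1 mg/L (concentration scales inversely with clearance).

32.1 mg/L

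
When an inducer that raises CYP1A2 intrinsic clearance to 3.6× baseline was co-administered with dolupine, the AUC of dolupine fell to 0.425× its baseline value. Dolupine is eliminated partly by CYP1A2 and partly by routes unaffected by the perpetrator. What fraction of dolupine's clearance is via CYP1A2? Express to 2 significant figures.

0.52

CL'/CL = 1 / 0.425 = 2.353
3.6·fm + (1 − fm) = 2.353
fm = (2.353 − 1) / (3.6 − 1) = 0.52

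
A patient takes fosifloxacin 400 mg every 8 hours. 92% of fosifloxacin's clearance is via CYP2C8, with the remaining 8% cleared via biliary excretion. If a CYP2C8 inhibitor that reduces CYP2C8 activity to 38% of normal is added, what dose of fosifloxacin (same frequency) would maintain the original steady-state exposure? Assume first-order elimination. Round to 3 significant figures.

The CYP2C8 pathway (92% of clearance) falls to 0.38× activity: 0.92 × 0.38 = 0.3496.
Non-CYP routes (8%) are unchanged.
Relative clearance = 0.3496 + 0.08 = 0.4296.
Exposure is unchanged when dose changes in proportion to clearance. New dose = 400 mg × 0.4296 = 172 mg.

172 mg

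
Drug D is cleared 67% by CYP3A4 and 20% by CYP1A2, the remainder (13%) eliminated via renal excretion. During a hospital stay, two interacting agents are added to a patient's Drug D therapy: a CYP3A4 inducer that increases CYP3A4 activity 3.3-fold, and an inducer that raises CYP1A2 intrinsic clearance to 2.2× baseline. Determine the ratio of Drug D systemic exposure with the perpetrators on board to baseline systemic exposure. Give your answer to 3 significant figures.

0.360

CYP3A4: 0.67 × 3.3 = 2.211
CYP1A2: 0.2 × 2.2 = 0.44
Other: 0.13 (unchanged)
New clearance relative to baseline: 2.211 + 0.44 + 0.13 = 2.781.
Because systemic exposure varies inversely with clearance, the combined effect is 1 / 2.781 = 0.360.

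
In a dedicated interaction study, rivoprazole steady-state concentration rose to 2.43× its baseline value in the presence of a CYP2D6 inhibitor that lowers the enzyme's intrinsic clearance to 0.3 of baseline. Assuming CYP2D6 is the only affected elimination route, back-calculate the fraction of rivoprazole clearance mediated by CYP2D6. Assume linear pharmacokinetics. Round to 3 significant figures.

0.841

Let fm be the CYP2D6 fraction. New clearance relative to baseline = fm × 0.3 + (1 − fm).
Steady-state concentration ratio = 1 / (new CL fraction), so new CL fraction = 1 / 2.43 = 0.4115.
fm × 0.3 + 1 − fm = 0.4115  ⇒  fm × (0.3 − 1) = −0.5885  ⇒  fm = 0.841.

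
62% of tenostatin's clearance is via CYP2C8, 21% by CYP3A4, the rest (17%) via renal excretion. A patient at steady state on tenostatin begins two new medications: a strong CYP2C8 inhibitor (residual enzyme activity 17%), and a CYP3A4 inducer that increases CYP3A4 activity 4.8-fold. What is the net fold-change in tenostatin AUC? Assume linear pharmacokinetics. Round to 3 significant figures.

The CYP2C8 pathway (62% of clearance) falls to 0.17× activity: 0.62 × 0.17 = 0.1054.
The CYP3A4 pathway (21% of clearance) increases to 4.8× activity: 0.21 × 4.8 = 1.008.
The remaining 17% of clearance is unaffected.
Relative clearance = 0.1054 + 1.008 + 0.17 = 1.2834.
AUC ∝ 1/CL: fold-change = 1 / 1.2834 = 0.779.

0.779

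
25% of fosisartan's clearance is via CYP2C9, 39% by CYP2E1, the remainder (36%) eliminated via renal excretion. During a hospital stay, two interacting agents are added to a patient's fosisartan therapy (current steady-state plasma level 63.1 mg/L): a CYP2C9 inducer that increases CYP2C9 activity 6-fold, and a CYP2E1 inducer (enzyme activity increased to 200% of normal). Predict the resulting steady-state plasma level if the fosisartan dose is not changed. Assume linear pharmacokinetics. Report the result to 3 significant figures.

23.9 mg/L

The CYP2C9 pathway (25% of clearance) rises to 6× activity: 0.25 × 6 = 1.5.
The CYP2E1 pathway (39% of clearance) is boosted to 2× activity: 0.39 × 2 = 0.78.
Non-CYP routes (36%) are unchanged.
Relative clearance = 1.5 + 0.78 + 0.36 = 2.64.
Steady-state plasma level ∝ 1/CL: new value = 63.1 / 2.64 = 23.9 mg/L.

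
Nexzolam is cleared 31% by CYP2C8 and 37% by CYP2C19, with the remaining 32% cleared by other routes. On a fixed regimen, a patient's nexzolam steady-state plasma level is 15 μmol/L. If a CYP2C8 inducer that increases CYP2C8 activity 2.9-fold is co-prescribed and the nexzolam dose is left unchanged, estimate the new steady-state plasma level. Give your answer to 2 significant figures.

9.4 μmol/L

CYP2C8: 0.31 × 2.9 = 0.899
CYP2C19: 0.37 (unchanged)
Other: 0.32 (unchanged)
Relative clearance = 0.899 + 0.37 + 0.32 = 1.589.
Steady-state plasma level ∝ 1/CL, so new value = 15 / 1.589 = 9.4 μmol/L.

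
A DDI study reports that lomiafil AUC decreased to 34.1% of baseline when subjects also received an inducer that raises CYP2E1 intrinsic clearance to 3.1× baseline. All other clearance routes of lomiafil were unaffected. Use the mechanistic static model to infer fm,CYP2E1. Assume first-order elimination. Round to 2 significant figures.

CL'/CL = 1 / 0.341 = 2.933
3.1·fm + (1 − fm) = 2.933
fm = (2.933 − 1) / (3.1 − 1) = 0.92

0.92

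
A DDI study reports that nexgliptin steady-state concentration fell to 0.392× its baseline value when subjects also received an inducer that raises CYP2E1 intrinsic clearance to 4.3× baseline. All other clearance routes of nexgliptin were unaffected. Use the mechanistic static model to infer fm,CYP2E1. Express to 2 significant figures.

0.47

CL'/CL = 1 / 0.392 = 2.551
4.3·fm + (1 − fm) = 2.551
fm = (2.551 − 1) / (4.3 − 1) = 0.47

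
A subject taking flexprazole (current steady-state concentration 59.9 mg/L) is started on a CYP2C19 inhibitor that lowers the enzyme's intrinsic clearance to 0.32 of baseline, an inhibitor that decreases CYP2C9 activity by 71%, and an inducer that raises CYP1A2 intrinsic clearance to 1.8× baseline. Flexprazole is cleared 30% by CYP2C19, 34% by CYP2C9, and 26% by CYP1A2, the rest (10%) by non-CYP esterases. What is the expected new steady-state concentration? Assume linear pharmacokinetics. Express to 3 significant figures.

The CYP2C19 pathway (30% of clearance) is reduced to 0.32× activity: 0.3 × 0.32 = 0.096.
The CYP2C9 pathway (34% of clearance) falls to 0.29× activity: 0.34 × 0.29 = 0.0986.
The CYP1A2 pathway (26% of clearance) rises to 1.8× activity: 0.26 × 1.8 = 0.468.
Non-CYP routes (10%) are unchanged.
CL_new/CL_old = 0.096 + 0.0986 + 0.468 + 0.1 = 0.7626.
Steady-state concentration ∝ 1/CL: new value = 59.9 / 0.7626 = 78.5 mg/L.

78.5 mg/L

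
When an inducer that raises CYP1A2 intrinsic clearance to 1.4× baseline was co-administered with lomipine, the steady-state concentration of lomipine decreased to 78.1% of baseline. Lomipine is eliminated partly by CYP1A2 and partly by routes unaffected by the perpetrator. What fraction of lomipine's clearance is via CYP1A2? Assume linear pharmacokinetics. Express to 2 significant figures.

Let fm be the CYP1A2 fraction. New clearance relative to baseline = fm × 1.4 + (1 − fm).
Steady-state concentration ratio = 1 / (new CL fraction), so new CL fraction = 1 / 0.781 = 1.28.
fm × 1.4 + 1 − fm = 1.28  ⇒  fm × (1.4 − 1) = 0.2804  ⇒  fm = 0.70.

0.70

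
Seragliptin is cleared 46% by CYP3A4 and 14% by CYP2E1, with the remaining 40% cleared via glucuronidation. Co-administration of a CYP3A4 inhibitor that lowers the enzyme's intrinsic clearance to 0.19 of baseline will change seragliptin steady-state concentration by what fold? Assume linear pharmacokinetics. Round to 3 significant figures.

The CYP3A4 pathway (46% of clearance) is reduced to 0.19× activity: 0.46 × 0.19 = 0.0874.
CYP2E1 (14%) and the residual 40% are unaffected.
CL_new/CL_old = 0.0874 + 0.14 + 0.4 = 0.6274.
Steady-state concentration ratio = CL_old/CL_new = 1 / 0.6274 = 1.59.

1.59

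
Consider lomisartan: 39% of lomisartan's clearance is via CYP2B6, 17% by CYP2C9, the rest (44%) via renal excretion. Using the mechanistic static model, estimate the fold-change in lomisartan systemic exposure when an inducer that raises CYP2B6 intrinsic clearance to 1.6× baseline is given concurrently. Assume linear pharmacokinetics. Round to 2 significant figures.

CYP2B6: 0.39 × 1.6 = 0.624
CYP2C9: 0.17 (unchanged)
Other: 0.44 (unchanged)
CL_new/CL_old = 0.624 + 0.17 + 0.44 = 1.234.
Systemic exposure is inversely proportional to clearance, so the fold-change is 1 / 1.234 = 0.81.

0.81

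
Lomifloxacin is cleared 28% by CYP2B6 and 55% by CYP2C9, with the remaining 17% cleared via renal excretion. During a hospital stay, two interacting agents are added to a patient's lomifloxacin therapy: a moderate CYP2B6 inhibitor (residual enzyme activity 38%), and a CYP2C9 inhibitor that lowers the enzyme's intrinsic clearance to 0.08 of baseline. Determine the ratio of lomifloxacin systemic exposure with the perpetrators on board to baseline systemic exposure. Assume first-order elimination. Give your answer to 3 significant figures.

The CYP2B6 pathway (28% of clearance) falls to 0.38× activity: 0.28 × 0.38 = 0.1064.
The CYP2C9 pathway (55% of clearance) falls to 0.08× activity: 0.55 × 0.08 = 0.044.
The remaining 17% of clearance is unaffected.
Relative clearance = 0.1064 + 0.044 + 0.17 = 0.3204.
Systemic exposure ∝ 1/CL: fold-change = 1 / 0.3204 = 3.12.

3.12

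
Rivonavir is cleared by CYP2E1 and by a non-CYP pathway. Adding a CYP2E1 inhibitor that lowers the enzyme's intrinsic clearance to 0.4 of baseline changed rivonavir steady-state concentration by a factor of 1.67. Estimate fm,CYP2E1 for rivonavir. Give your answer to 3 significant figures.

0.669

CL'/CL = 1 / 1.67 = 0.5988
0.4·fm + (1 − fm) = 0.5988
fm = (0.5988 − 1) / (0.4 − 1) = 0.669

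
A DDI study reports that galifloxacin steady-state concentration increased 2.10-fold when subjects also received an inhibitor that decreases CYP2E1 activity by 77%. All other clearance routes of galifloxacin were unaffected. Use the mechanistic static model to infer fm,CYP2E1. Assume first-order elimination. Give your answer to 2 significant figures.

0.68

Let x = fm,CYP2E1. Because steady-state concentration ∝ 1/CL, relative clearance fell to 1/2.10 = 0.4762.
Setting x·0.23 + (1 − x) = 0.4762 and solving: x = (0.4762 − 1)/(0.23 − 1) = 0.68.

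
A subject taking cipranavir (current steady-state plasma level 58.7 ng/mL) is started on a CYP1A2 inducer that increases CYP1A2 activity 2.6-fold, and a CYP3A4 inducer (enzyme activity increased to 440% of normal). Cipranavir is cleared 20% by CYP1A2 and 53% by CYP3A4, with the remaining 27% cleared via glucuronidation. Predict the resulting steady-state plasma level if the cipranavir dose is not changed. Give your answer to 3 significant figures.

The CYP1A2 pathway (20% of clearance) increases to 2.6× activity: 0.2 × 2.6 = 0.52.
The CYP3A4 pathway (53% of clearance) is boosted to 4.4× activity: 0.53 × 4.4 = 2.332.
Non-CYP routes (27%) are unchanged.
New clearance relative to baseline: 0.52 + 2.332 + 0.27 = 3.122.
Steady-state plasma level ∝ 1/CL: new value = 58.7 / 3.122 = 18.8 ng/mL.

18.8 ng/mL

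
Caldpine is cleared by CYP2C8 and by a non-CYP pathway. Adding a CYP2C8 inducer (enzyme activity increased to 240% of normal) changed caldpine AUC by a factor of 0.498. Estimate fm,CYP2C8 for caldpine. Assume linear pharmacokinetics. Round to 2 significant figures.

0.72

Call the CYP2C8 fraction fm. After the interaction, CL_new/CL_old = fm × 2.4 + (1 − fm).
AUC ratio = 1 / (new CL fraction), so new CL fraction = 1 / 0.498 = 2.008.
fm × 2.4 + 1 − fm = 2.008  ⇒  fm × (2.4 − 1) = 1.008  ⇒  fm = 0.72.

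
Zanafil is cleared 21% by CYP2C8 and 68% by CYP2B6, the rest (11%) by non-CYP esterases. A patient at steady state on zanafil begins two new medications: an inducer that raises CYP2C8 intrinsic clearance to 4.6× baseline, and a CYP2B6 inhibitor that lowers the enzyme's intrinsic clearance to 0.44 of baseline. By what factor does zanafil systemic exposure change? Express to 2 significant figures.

CYP2C8: 0.21 × 4.6 = 0.966
CYP2B6: 0.68 × 0.44 = 0.2992
Other: 0.11 (unchanged)
New clearance relative to baseline: 0.966 + 0.2992 + 0.11 = 1.3752.
Net systemic exposure ratio = 1 / 1.3752 = 0.73.

0.73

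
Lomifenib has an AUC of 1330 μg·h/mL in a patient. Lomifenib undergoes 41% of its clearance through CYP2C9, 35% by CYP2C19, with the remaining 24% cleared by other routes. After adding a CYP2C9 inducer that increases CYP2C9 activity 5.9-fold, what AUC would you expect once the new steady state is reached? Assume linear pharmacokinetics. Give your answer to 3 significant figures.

442 μg·h/mL

CYP2C9: 0.41 × 5.9 = 2.419
CYP2C19: 0.35 (unchanged)
Other: 0.24 (unchanged)
CL_new/CL_old = 2.419 + 0.35 + 0.24 = 3.009.
With dosing unchanged, AUC scales as 1/CL: 1330 / 3.009 = 442 μg·h/mL.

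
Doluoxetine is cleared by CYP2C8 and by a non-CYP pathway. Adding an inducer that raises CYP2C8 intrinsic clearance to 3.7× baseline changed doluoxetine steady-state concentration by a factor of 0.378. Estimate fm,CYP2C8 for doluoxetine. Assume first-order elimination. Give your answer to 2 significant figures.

0.61

CL'/CL = 1 / 0.378 = 2.646
3.7·fm + (1 − fm) = 2.646
fm = (2.646 − 1) / (3.7 − 1) = 0.61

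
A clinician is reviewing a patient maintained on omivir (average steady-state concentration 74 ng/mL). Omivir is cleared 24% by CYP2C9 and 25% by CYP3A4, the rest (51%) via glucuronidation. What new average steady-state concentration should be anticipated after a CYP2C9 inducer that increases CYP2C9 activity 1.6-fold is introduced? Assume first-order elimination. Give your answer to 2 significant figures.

65 ng/mL

The CYP2C9 pathway (24% of clearance) is boosted to 1.6× activity: 0.24 × 1.6 = 0.384.
CYP3A4 (25%) and the residual 51% are unaffected.
Relative clearance = 0.384 + 0.25 + 0.51 = 1.144.
Average steady-state concentration ∝ 1/CL, so new value = 74 / 1.144 = 65 ng/mL.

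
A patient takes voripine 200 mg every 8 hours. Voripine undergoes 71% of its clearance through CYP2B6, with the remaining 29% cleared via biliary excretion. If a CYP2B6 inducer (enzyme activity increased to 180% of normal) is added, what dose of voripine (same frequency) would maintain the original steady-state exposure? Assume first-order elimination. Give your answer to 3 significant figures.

The CYP2B6 pathway (71% of clearance) increases to 1.8× activity: 0.71 × 1.8 = 1.278.
Non-CYP routes (29%) are unchanged.
Relative clearance = 1.278 + 0.29 = 1.568.
Exposure is unchanged when dose changes in proportion to clearance. New dose = 200 mg × 1.568 = 314 mg.

314 mg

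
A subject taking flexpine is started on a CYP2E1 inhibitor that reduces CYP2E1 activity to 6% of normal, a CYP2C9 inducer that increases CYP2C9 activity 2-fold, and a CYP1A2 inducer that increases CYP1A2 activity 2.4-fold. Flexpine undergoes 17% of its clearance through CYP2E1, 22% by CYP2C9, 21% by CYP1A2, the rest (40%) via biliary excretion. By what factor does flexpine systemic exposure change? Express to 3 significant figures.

0.738

CYP2E1: 0.17 × 0.06 = 0.0102
CYP2C9: 0.22 × 2 = 0.44
CYP1A2: 0.21 × 2.4 = 0.504
Other: 0.4 (unchanged)
Relative clearance = 0.0102 + 0.44 + 0.504 + 0.4 = 1.3542.
Net systemic exposure ratio = 1 / 1.3542 = 0.738.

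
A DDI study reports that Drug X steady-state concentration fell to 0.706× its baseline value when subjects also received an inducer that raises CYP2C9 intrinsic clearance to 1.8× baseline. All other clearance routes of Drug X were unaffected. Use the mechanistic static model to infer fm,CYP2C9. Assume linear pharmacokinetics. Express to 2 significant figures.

0.52

Let x = fm,CYP2C9. Because steady-state concentration ∝ 1/CL, relative clearance rose to 1/0.706 = 1.416.
Only the CYP2C9 route changed, so 1.416 = x·1.8 + (1 − x), giving x = 0.52.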